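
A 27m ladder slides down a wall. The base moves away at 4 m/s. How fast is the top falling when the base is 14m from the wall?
56√533/533 ≈ 2.426 m/s

x² + y² = 27²
2x·dx/dt + 2y·dy/dt = 0
dy/dt = -x/y · dx/dt = -14/√533 · 4 = -56√533/533 m/s
The top is descending at 56√533/533 ≈ 2.426 m/s.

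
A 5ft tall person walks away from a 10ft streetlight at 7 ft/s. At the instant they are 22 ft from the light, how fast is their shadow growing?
7 ft/s

By similar triangles: 10/(x+s) = 5/s
Solving: s = 5x/5
ds/dt = 5/5 · dx/dt = 1 · 7 = 7 ft/s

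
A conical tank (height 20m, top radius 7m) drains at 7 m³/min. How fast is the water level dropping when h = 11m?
400/(847π) ≈ 0.1503 m/min

r/h = 7/20, so r = (7/20)h
V = (1/3)πr²h = (1/3)π((7/20)h)²h = (49/1200)πh³
dV/dh = (49/400)πh²
dh/dt = (dV/dt)/(dV/dh) = -7/((49/400)π·11²) = -400/(847π) m/min
The level is dropping at 400/(847π) ≈ 0.1503 m/min.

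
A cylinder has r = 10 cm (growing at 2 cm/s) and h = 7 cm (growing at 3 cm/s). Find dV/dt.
580π cm³/s

V = πr²h
dV/dt = 2πrh·dr/dt + πr²·dh/dt
= 2π(10)(7)(2) + π(10)²(3)
= 580π cm³/s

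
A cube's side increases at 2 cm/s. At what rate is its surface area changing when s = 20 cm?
480 cm²/s

A = 6s²
dA/dt = 12s · ds/dt = 12·20·2 = 480 cm²/s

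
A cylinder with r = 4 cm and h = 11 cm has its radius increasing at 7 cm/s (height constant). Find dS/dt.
266π cm²/s

S = 2πrh + 2πr² (lateral + bases)
dS/dt = (2πh + 4πr)·dr/dt = (2π·11 + 4π·4)·7
= 266π cm²/s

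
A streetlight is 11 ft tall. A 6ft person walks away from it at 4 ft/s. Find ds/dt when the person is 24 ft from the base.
24/5 ft/s

By similar triangles: 11/(x+s) = 6/s
Solving: s = 6x/5
ds/dt = 6/5 · dx/dt = 6/5 · 4 = 24/5 ft/s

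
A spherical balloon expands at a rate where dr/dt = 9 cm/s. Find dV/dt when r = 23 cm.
19044π cm³/s

V = (4/3)πr³
dV/dt = dV/dr · dr/dt = 4πr² · 9
At r = 23: dV/dt = 19044π cm³/s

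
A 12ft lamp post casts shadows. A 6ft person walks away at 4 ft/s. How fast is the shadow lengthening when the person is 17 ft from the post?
4 ft/s

By similar triangles: 12/(x+s) = 6/s
Solving: s = 6x/6
ds/dt = 6/6 · dx/dt = 1 · 4 = 4 ft/s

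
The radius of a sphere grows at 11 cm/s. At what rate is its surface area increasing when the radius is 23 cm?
2024π cm²/s

S = 4πr²
dS/dt = dS/dr · dr/dt = 8πr · 11
At r = 23: dS/dt = 2024π cm²/s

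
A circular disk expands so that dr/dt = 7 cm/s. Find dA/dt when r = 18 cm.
252π cm²/s

A = πr²
dA/dt = 2πr · dr/dt = 2π(18)(7) = 252π cm²/s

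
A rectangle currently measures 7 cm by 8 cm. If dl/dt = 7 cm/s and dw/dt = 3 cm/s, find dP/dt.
20 cm/s

P = 2(l + w)
dP/dt = 2(dl/dt + dw/dt) = 2(7 + 3) = 20 cm/s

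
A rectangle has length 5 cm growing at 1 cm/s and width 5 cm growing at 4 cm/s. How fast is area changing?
25 cm²/s

A = lw
dA/dt = w·dl/dt + l·dw/dt = 5·1 + 5·4 = 25 cm²/s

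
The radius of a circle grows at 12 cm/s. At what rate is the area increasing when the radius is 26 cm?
624π cm²/s

A = πr²
dA/dt = 2πr · dr/dt = 2π(26)(12) = 624π cm²/s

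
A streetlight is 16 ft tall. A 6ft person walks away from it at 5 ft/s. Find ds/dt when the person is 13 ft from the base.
3 ft/s

By similar triangles: 16/(x+s) = 6/s
Solving: s = 6x/10
ds/dt = 6/10 · dx/dt = 3/5 · 5 = 3 ft/s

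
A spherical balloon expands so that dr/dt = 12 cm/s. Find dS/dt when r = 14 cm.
1344π cm²/s

S = 4πr²
dS/dt = dS/dr · dr/dt = 8πr · 12
At r = 14: dS/dt = 1344π cm²/s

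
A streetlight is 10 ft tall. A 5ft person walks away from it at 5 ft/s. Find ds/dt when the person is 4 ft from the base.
5 ft/s

By similar triangles: 10/(x+s) = 5/s
Solving: s = 5x/5
ds/dt = 5/5 · dx/dt = 1 · 5 = 5 ft/s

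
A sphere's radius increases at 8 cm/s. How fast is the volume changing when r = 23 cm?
16928π cm³/s

V = (4/3)πr³
dV/dt = dV/dr · dr/dt = 4πr² · 8
At r = 23: dV/dt = 16928π cm³/s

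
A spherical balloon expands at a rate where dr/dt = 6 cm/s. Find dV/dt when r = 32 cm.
24576π cm³/s

V = (4/3)πr³
dV/dt = dV/dr · dr/dt = 4πr² · 6
At r = 32: dV/dt = 24576π cm³/s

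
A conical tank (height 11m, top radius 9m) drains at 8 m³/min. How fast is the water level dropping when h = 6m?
242/(729π) ≈ 0.1057 m/min

r/h = 9/11, so r = (9/11)h
V = (1/3)πr²h = (1/3)π((9/11)h)²h = (27/121)πh³
dV/dh = (81/121)πh²
dh/dt = (dV/dt)/(dV/dh) = -8/((81/121)π·6²) = -242/(729π) m/min
The level is dropping at 242/(729π) ≈ 0.1057 m/min.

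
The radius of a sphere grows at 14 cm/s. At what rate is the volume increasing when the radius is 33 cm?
60984π cm³/s

V = (4/3)πr³
dV/dt = dV/dr · dr/dt = 4πr² · 14
At r = 33: dV/dt = 60984π cm³/s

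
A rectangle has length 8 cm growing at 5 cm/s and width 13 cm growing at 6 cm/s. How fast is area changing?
113 cm²/s

A = lw
dA/dt = w·dl/dt + l·dw/dt = 13·5 + 8·6 = 113 cm²/s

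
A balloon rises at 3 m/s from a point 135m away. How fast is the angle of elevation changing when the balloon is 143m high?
0.010472 rad/s

tan(θ) = y/135
sec²(θ) · dθ/dt = (1/135) · dy/dt
dθ/dt = cos²(θ)/135 · 3 = 135/(135² + 143²) · 3
dθ/dt = 0.010472 rad/s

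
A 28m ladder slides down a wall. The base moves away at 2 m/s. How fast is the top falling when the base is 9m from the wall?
18√703/703 ≈ 0.6789 m/s

x² + y² = 28²
2x·dx/dt + 2y·dy/dt = 0
dy/dt = -x/y · dx/dt = -9/√703 · 2 = -18√703/703 m/s
The top is descending at 18√703/703 ≈ 0.6789 m/s.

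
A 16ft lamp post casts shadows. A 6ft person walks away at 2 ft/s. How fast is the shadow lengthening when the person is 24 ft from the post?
6/5 ft/s

By similar triangles: 16/(x+s) = 6/s
Solving: s = 6x/10
ds/dt = 6/10 · dx/dt = 3/5 · 2 = 6/5 ft/s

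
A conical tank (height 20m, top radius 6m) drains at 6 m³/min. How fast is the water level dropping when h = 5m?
8/(3π) ≈ 0.8488 m/min

r/h = 6/20, so r = (3/10)h
V = (1/3)πr²h = (1/3)π((3/10)h)²h = (3/100)πh³
dV/dh = (9/100)πh²
dh/dt = (dV/dt)/(dV/dh) = -6/((9/100)π·5²) = -8/(3π) m/min
The level is dropping at 8/(3π) ≈ 0.8488 m/min.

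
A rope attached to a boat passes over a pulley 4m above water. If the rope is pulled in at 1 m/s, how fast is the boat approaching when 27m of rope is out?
27√713/713 ≈ 1.011 m/s

rope² = x² + 4²
x = √(27² - 4²) = √713
dx/dt = (rope/x) · d(rope)/dt = (27/√713) · (-1) = -27√713/713 m/s
The boat approaches at 27√713/713 ≈ 1.011 m/s.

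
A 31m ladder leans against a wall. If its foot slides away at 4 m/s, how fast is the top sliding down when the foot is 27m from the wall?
27√58/29 ≈ 7.091 m/s

x² + y² = 31²
2x·dx/dt + 2y·dy/dt = 0
dy/dt = -x/y · dx/dt = -27/(2√58) · 4 = -27√58/29 m/s
The top is descending at 27√58/29 ≈ 7.091 m/s.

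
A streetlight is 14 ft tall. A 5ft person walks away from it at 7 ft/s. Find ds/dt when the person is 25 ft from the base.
35/9 ft/s

By similar triangles: 14/(x+s) = 5/s
Solving: s = 5x/9
ds/dt = 5/9 · dx/dt = 5/9 · 7 = 35/9 ft/s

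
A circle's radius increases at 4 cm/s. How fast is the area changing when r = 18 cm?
144π cm²/s

A = πr²
dA/dt = 2πr · dr/dt = 2π(18)(4) = 144π cm²/s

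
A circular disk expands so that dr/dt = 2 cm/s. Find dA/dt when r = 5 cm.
20π cm²/s

A = πr²
dA/dt = 2πr · dr/dt = 2π(5)(2) = 20π cm²/s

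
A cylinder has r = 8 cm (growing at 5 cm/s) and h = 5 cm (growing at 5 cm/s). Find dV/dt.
720π cm³/s

V = πr²h
dV/dt = 2πrh·dr/dt + πr²·dh/dt
= 2π(8)(5)(5) + π(8)²(5)
= 720π cm³/s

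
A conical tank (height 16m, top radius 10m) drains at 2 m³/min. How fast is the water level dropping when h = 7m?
128/(1225π) ≈ 0.03326 m/min

r/h = 10/16, so r = (5/8)h
V = (1/3)πr²h = (1/3)π((5/8)h)²h = (25/192)πh³
dV/dh = (25/64)πh²
dh/dt = (dV/dt)/(dV/dh) = -2/((25/64)π·7²) = -128/(1225π) m/min
The level is dropping at 128/(1225π) ≈ 0.03326 m/min.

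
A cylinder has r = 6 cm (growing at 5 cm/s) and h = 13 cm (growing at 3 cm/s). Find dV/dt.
888π cm³/s

V = πr²h
dV/dt = 2πrh·dr/dt + πr²·dh/dt
= 2π(6)(13)(5) + π(6)²(3)
= 888π cm³/s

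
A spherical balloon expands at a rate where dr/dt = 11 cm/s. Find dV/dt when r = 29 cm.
37004π cm³/s

V = (4/3)πr³
dV/dt = dV/dr · dr/dt = 4πr² · 11
At r = 29: dV/dt = 37004π cm³/s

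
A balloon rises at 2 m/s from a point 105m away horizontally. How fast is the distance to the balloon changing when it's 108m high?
72√2521/2521 ≈ 1.434 m/s

z² = 105² + y²
z = √(105² + 108²) = 3√2521
dz/dt = y/z · dy/dt = 108/(3√2521) · 2 = 72√2521/2521 ≈ 1.434 m/s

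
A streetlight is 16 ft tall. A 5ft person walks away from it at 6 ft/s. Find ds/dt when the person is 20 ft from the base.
30/11 ft/s

By similar triangles: 16/(x+s) = 5/s
Solving: s = 5x/11
ds/dt = 5/11 · dx/dt = 5/11 · 6 = 30/11 ft/s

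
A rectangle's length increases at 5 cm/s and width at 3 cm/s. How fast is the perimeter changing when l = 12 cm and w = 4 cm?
16 cm/s

P = 2(l + w)
dP/dt = 2(dl/dt + dw/dt) = 2(5 + 3) = 16 cm/s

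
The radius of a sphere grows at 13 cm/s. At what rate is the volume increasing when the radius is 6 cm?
1872π cm³/s

V = (4/3)πr³
dV/dt = dV/dr · dr/dt = 4πr² · 13
At r = 6: dV/dt = 1872π cm³/s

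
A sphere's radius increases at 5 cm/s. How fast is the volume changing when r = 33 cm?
21780π cm³/s

V = (4/3)πr³
dV/dt = dV/dr · dr/dt = 4πr² · 5
At r = 33: dV/dt = 21780π cm³/s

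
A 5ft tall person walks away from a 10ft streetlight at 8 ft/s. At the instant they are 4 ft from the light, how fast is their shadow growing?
8 ft/s

By similar triangles: 10/(x+s) = 5/s
Solving: s = 5x/5
ds/dt = 5/5 · dx/dt = 1 · 8 = 8 ft/s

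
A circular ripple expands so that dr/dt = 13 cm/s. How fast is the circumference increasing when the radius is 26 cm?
26π cm/s

C = 2πr
dC/dt = 2π · dr/dt = 2π · 13 = 26π cm/s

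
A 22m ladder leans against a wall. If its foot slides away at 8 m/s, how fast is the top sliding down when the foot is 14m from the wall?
14√2/3 ≈ 6.6 m/s

x² + y² = 22²
2x·dx/dt + 2y·dy/dt = 0
dy/dt = -x/y · dx/dt = -14/(12√2) · 8 = -14√2/3 m/s
The top is descending at 14√2/3 ≈ 6.6 m/s.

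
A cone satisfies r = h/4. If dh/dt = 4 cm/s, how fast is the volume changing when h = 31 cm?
961π/4 cm³/s

V = (1/3)π(h/4)²h = πh³/48
dV/dt = πh²/16 · 4
At h = 31: dV/dt = 961π/4 cm³/s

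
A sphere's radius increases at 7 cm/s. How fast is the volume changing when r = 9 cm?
2268π cm³/s

V = (4/3)πr³
dV/dt = dV/dr · dr/dt = 4πr² · 7
At r = 9: dV/dt = 2268π cm³/s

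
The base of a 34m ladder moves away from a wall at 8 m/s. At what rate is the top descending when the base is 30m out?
15 m/s

x² + y² = 34²
2x·dx/dt + 2y·dy/dt = 0
dy/dt = -x/y · dx/dt = -30/16 · 8 = -15 m/s
The top is descending at 15 m/s.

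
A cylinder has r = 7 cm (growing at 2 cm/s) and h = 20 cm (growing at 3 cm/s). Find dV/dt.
707π cm³/s

V = πr²h
dV/dt = 2πrh·dr/dt + πr²·dh/dt
= 2π(7)(20)(2) + π(7)²(3)
= 707π cm³/s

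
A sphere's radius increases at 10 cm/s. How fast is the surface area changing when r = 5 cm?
400π cm²/s

S = 4πr²
dS/dt = dS/dr · dr/dt = 8πr · 10
At r = 5: dS/dt = 400π cm²/s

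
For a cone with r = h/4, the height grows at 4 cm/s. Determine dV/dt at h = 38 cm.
361π cm³/s

V = (1/3)π(h/4)²h = πh³/48
dV/dt = πh²/16 · 4
At h = 38: dV/dt = 361π cm³/s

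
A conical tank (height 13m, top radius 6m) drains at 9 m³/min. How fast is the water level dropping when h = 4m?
169/(64π) ≈ 0.8405 m/min

r/h = 6/13, so r = (6/13)h
V = (1/3)πr²h = (1/3)π((6/13)h)²h = (12/169)πh³
dV/dh = (36/169)πh²
dh/dt = (dV/dt)/(dV/dh) = -9/((36/169)π·4²) = -169/(64π) m/min
The level is dropping at 169/(64π) ≈ 0.8405 m/min.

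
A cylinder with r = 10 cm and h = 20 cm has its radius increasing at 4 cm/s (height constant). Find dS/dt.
320π cm²/s

S = 2πrh + 2πr² (lateral + bases)
dS/dt = (2πh + 4πr)·dr/dt = (2π·20 + 4π·10)·4
= 320π cm²/s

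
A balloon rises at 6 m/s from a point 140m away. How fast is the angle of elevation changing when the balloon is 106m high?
0.027241 rad/s

tan(θ) = y/140
sec²(θ) · dθ/dt = (1/140) · dy/dt
dθ/dt = cos²(θ)/140 · 6 = 140/(140² + 106²) · 6
dθ/dt = 0.027241 rad/s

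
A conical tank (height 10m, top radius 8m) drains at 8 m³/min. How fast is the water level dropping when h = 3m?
25/(18π) ≈ 0.4421 m/min

r/h = 8/10, so r = (4/5)h
V = (1/3)πr²h = (1/3)π((4/5)h)²h = (16/75)πh³
dV/dh = (16/25)πh²
dh/dt = (dV/dt)/(dV/dh) = -8/((16/25)π·3²) = -25/(18π) m/min
The level is dropping at 25/(18π) ≈ 0.4421 m/min.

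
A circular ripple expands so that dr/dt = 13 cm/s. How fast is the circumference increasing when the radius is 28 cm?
26π cm/s

C = 2πr
dC/dt = 2π · dr/dt = 2π · 13 = 26π cm/s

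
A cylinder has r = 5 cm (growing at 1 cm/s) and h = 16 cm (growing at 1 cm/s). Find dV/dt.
185π cm³/s

V = πr²h
dV/dt = 2πrh·dr/dt + πr²·dh/dt
= 2π(5)(16)(1) + π(5)²(1)
= 185π cm³/s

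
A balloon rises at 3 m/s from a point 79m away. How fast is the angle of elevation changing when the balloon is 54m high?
0.025882 rad/s

tan(θ) = y/79
sec²(θ) · dθ/dt = (1/79) · dy/dt
dθ/dt = cos²(θ)/79 · 3 = 79/(79² + 54²) · 3
dθ/dt = 0.025882 rad/s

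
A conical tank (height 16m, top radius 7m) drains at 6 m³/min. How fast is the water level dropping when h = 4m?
96/(49π) ≈ 0.6236 m/min

r/h = 7/16, so r = (7/16)h
V = (1/3)πr²h = (1/3)π((7/16)h)²h = (49/768)πh³
dV/dh = (49/256)πh²
dh/dt = (dV/dt)/(dV/dh) = -6/((49/256)π·4²) = -96/(49π) m/min
The level is dropping at 96/(49π) ≈ 0.6236 m/min.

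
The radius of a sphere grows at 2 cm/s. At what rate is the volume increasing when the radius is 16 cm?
2048π cm³/s

V = (4/3)πr³
dV/dt = dV/dr · dr/dt = 4πr² · 2
At r = 16: dV/dt = 2048π cm³/s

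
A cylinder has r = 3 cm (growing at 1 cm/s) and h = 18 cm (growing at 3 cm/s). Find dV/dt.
135π cm³/s

V = πr²h
dV/dt = 2πrh·dr/dt + πr²·dh/dt
= 2π(3)(18)(1) + π(3)²(3)
= 135π cm³/s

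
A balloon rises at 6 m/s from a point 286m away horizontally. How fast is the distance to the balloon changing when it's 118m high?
177√23930/11965 ≈ 2.288 m/s

z² = 286² + y²
z = √(286² + 118²) = 2√23930
dz/dt = y/z · dy/dt = 118/(2√23930) · 6 = 177√23930/11965 ≈ 2.288 m/s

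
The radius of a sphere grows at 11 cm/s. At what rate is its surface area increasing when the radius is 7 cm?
616π cm²/s

S = 4πr²
dS/dt = dS/dr · dr/dt = 8πr · 11
At r = 7: dS/dt = 616π cm²/s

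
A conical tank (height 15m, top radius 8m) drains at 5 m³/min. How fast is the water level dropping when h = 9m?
125/(576π) ≈ 0.06908 m/min

r/h = 8/15, so r = (8/15)h
V = (1/3)πr²h = (1/3)π((8/15)h)²h = (64/675)πh³
dV/dh = (64/225)πh²
dh/dt = (dV/dt)/(dV/dh) = -5/((64/225)π·9²) = -125/(576π) m/min
The level is dropping at 125/(576π) ≈ 0.06908 m/min.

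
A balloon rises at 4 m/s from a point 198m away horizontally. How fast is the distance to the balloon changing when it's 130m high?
130√14026/7013 ≈ 2.195 m/s

z² = 198² + y²
z = √(198² + 130²) = 2√14026
dz/dt = y/z · dy/dt = 130/(2√14026) · 4 = 130√14026/7013 ≈ 2.195 m/s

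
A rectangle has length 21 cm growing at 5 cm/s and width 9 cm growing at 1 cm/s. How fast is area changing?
66 cm²/s

A = lw
dA/dt = w·dl/dt + l·dw/dt = 9·5 + 21·1 = 66 cm²/s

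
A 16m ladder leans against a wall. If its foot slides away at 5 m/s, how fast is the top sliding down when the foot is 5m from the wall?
25√231/231 ≈ 1.645 m/s

x² + y² = 16²
2x·dx/dt + 2y·dy/dt = 0
dy/dt = -x/y · dx/dt = -5/√231 · 5 = -25√231/231 m/s
The top is descending at 25√231/231 ≈ 1.645 m/s.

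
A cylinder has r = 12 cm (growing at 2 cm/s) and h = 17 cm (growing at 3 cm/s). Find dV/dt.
1248π cm³/s

V = πr²h
dV/dt = 2πrh·dr/dt + πr²·dh/dt
= 2π(12)(17)(2) + π(12)²(3)
= 1248π cm³/s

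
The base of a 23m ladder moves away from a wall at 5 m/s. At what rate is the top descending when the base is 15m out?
75√19/76 ≈ 4.302 m/s

x² + y² = 23²
2x·dx/dt + 2y·dy/dt = 0
dy/dt = -x/y · dx/dt = -15/(4√19) · 5 = -75√19/76 m/s
The top is descending at 75√19/76 ≈ 4.302 m/s.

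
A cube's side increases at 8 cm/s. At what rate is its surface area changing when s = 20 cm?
1920 cm²/s

A = 6s²
dA/dt = 12s · ds/dt = 12·20·8 = 1920 cm²/s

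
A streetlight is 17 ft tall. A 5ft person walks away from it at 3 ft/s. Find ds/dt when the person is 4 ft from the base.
5/4 ft/s

By similar triangles: 17/(x+s) = 5/s
Solving: s = 5x/12
ds/dt = 5/12 · dx/dt = 5/12 · 3 = 5/4 ft/s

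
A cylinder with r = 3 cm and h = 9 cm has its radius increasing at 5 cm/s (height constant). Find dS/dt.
150π cm²/s

S = 2πrh + 2πr² (lateral + bases)
dS/dt = (2πh + 4πr)·dr/dt = (2π·9 + 4π·3)·5
= 150π cm²/s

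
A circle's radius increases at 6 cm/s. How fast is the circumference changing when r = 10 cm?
12π cm/s

C = 2πr
dC/dt = 2π · dr/dt = 2π · 6 = 12π cm/s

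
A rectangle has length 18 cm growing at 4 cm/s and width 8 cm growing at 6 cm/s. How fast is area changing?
140 cm²/s

A = lw
dA/dt = w·dl/dt + l·dw/dt = 8·4 + 18·6 = 140 cm²/s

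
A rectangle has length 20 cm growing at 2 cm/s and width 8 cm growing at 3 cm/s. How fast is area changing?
76 cm²/s

A = lw
dA/dt = w·dl/dt + l·dw/dt = 8·2 + 20·3 = 76 cm²/s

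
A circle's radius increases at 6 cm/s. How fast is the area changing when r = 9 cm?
108π cm²/s

A = πr²
dA/dt = 2πr · dr/dt = 2π(9)(6) = 108π cm²/s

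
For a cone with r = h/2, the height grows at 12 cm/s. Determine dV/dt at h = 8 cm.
192π cm³/s

V = (1/3)π(h/2)²h = πh³/12
dV/dt = πh²/4 · 12
At h = 8: dV/dt = 192π cm³/s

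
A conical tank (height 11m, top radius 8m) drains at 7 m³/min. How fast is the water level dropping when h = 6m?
847/(2304π) ≈ 0.117 m/min

r/h = 8/11, so r = (8/11)h
V = (1/3)πr²h = (1/3)π((8/11)h)²h = (64/363)πh³
dV/dh = (64/121)πh²
dh/dt = (dV/dt)/(dV/dh) = -7/((64/121)π·6²) = -847/(2304π) m/min
The level is dropping at 847/(2304π) ≈ 0.117 m/min.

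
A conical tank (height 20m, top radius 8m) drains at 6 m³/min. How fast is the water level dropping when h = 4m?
75/(32π) ≈ 0.746 m/min

r/h = 8/20, so r = (2/5)h
V = (1/3)πr²h = (1/3)π((2/5)h)²h = (4/75)πh³
dV/dh = (4/25)πh²
dh/dt = (dV/dt)/(dV/dh) = -6/((4/25)π·4²) = -75/(32π) m/min
The level is dropping at 75/(32π) ≈ 0.746 m/min.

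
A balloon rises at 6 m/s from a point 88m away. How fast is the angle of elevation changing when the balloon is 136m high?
0.020122 rad/s

tan(θ) = y/88
sec²(θ) · dθ/dt = (1/88) · dy/dt
dθ/dt = cos²(θ)/88 · 6 = 88/(88² + 136²) · 6
dθ/dt = 0.020122 rad/s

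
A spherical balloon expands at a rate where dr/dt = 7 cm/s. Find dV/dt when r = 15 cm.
6300π cm³/s

V = (4/3)πr³
dV/dt = dV/dr · dr/dt = 4πr² · 7
At r = 15: dV/dt = 6300π cm³/s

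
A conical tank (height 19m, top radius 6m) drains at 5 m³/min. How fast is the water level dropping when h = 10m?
361/(720π) ≈ 0.1596 m/min

r/h = 6/19, so r = (6/19)h
V = (1/3)πr²h = (1/3)π((6/19)h)²h = (12/361)πh³
dV/dh = (36/361)πh²
dh/dt = (dV/dt)/(dV/dh) = -5/((36/361)π·10²) = -361/(720π) m/min
The level is dropping at 361/(720π) ≈ 0.1596 m/min.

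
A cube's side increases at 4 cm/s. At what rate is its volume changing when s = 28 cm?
9408 cm³/s

V = s³
dV/dt = 3s² · ds/dt = 3·28²·4 = 9408 cm³/s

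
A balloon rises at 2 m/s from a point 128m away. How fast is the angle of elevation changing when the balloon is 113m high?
0.008781 rad/s

tan(θ) = y/128
sec²(θ) · dθ/dt = (1/128) · dy/dt
dθ/dt = cos²(θ)/128 · 2 = 128/(128² + 113²) · 2
dθ/dt = 0.008781 rad/s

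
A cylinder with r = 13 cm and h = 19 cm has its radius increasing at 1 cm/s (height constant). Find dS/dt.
90π cm²/s

S = 2πrh + 2πr² (lateral + bases)
dS/dt = (2πh + 4πr)·dr/dt = (2π·19 + 4π·13)·1
= 90π cm²/s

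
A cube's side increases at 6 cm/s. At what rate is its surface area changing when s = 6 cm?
432 cm²/s

A = 6s²
dA/dt = 12s · ds/dt = 12·6·6 = 432 cm²/s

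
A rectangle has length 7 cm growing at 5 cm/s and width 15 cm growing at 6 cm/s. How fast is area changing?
117 cm²/s

A = lw
dA/dt = w·dl/dt + l·dw/dt = 15·5 + 7·6 = 117 cm²/s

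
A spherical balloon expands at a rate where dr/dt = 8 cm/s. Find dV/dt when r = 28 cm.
25088π cm³/s

V = (4/3)πr³
dV/dt = dV/dr · dr/dt = 4πr² · 8
At r = 28: dV/dt = 25088π cm³/s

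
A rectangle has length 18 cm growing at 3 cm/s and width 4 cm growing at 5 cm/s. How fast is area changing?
102 cm²/s

A = lw
dA/dt = w·dl/dt + l·dw/dt = 4·3 + 18·5 = 102 cm²/s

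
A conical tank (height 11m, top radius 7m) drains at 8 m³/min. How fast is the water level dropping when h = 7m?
968/(2401π) ≈ 0.1283 m/min

r/h = 7/11, so r = (7/11)h
V = (1/3)πr²h = (1/3)π((7/11)h)²h = (49/363)πh³
dV/dh = (49/121)πh²
dh/dt = (dV/dt)/(dV/dh) = -8/((49/121)π·7²) = -968/(2401π) m/min
The level is dropping at 968/(2401π) ≈ 0.1283 m/min.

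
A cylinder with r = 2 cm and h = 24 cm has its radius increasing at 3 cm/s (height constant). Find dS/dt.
168π cm²/s

S = 2πrh + 2πr² (lateral + bases)
dS/dt = (2πh + 4πr)·dr/dt = (2π·24 + 4π·2)·3
= 168π cm²/s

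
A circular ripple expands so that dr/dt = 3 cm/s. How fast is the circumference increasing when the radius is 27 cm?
6π cm/s

C = 2πr
dC/dt = 2π · dr/dt = 2π · 3 = 6π cm/s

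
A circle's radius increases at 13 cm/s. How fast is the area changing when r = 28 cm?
728π cm²/s

A = πr²
dA/dt = 2πr · dr/dt = 2π(28)(13) = 728π cm²/s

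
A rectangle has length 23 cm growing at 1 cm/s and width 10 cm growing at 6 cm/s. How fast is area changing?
148 cm²/s

A = lw
dA/dt = w·dl/dt + l·dw/dt = 10·1 + 23·6 = 148 cm²/s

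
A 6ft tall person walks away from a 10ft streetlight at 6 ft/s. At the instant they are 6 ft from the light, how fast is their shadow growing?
9 ft/s

By similar triangles: 10/(x+s) = 6/s
Solving: s = 6x/4
ds/dt = 6/4 · dx/dt = 3/2 · 6 = 9 ft/s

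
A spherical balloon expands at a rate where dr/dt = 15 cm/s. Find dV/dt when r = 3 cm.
540π cm³/s

V = (4/3)πr³
dV/dt = dV/dr · dr/dt = 4πr² · 15
At r = 3: dV/dt = 540π cm³/s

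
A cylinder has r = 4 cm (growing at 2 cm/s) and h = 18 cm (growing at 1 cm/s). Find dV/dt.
304π cm³/s

V = πr²h
dV/dt = 2πrh·dr/dt + πr²·dh/dt
= 2π(4)(18)(2) + π(4)²(1)
= 304π cm³/s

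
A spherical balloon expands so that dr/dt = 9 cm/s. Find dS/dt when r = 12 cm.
864π cm²/s

S = 4πr²
dS/dt = dS/dr · dr/dt = 8πr · 9
At r = 12: dS/dt = 864π cm²/s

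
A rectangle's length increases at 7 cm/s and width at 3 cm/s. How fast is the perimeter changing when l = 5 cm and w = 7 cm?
20 cm/s

P = 2(l + w)
dP/dt = 2(dl/dt + dw/dt) = 2(7 + 3) = 20 cm/s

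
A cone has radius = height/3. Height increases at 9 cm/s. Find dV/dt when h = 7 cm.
49π cm³/s

V = (1/3)π(h/3)²h = πh³/27
dV/dt = πh²/9 · 9
At h = 7: dV/dt = 49π cm³/s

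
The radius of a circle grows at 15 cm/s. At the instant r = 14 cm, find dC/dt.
30π cm/s

C = 2πr
dC/dt = 2π · dr/dt = 2π · 15 = 30π cm/s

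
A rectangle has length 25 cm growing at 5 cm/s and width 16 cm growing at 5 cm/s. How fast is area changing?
205 cm²/s

A = lw
dA/dt = w·dl/dt + l·dw/dt = 16·5 + 25·5 = 205 cm²/s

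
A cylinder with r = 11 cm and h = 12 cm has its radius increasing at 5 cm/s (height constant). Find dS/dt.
340π cm²/s

S = 2πrh + 2πr² (lateral + bases)
dS/dt = (2πh + 4πr)·dr/dt = (2π·12 + 4π·11)·5
= 340π cm²/s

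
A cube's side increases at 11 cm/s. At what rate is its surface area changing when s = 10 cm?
1320 cm²/s

A = 6s²
dA/dt = 12s · ds/dt = 12·10·11 = 1320 cm²/s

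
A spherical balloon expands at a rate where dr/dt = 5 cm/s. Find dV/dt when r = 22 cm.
9680π cm³/s

V = (4/3)πr³
dV/dt = dV/dr · dr/dt = 4πr² · 5
At r = 22: dV/dt = 9680π cm³/s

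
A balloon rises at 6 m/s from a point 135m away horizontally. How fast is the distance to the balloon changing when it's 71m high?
213√23266/11633 ≈ 2.793 m/s

z² = 135² + y²
z = √(135² + 71²) = √23266
dz/dt = y/z · dy/dt = 71/√23266 · 6 = 213√23266/11633 ≈ 2.793 m/s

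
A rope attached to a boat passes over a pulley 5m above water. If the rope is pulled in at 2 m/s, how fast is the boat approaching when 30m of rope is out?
12√35/35 ≈ 2.028 m/s

rope² = x² + 5²
x = √(30² - 5²) = 5√35
dx/dt = (rope/x) · d(rope)/dt = (30/(5√35)) · (-2) = -12√35/35 m/s
The boat approaches at 12√35/35 ≈ 2.028 m/s.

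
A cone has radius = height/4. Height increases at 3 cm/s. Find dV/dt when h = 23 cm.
1587π/16 cm³/s

V = (1/3)π(h/4)²h = πh³/48
dV/dt = πh²/16 · 3
At h = 23: dV/dt = 1587π/16 cm³/s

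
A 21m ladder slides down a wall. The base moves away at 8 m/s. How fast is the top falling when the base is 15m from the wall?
10√6/3 ≈ 8.165 m/s

x² + y² = 21²
2x·dx/dt + 2y·dy/dt = 0
dy/dt = -x/y · dx/dt = -15/(6√6) · 8 = -10√6/3 m/s
The top is descending at 10√6/3 ≈ 8.165 m/s.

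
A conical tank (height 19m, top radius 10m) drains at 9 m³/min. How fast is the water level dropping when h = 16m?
3249/(25600π) ≈ 0.0404 m/min

r/h = 10/19, so r = (10/19)h
V = (1/3)πr²h = (1/3)π((10/19)h)²h = (100/1083)πh³
dV/dh = (100/361)πh²
dh/dt = (dV/dt)/(dV/dh) = -9/((100/361)π·16²) = -3249/(25600π) m/min
The level is dropping at 3249/(25600π) ≈ 0.0404 m/min.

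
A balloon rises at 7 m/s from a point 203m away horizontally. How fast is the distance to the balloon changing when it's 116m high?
28√65/65 ≈ 3.473 m/s

z² = 203² + y²
z = √(203² + 116²) = 29√65
dz/dt = y/z · dy/dt = 116/(29√65) · 7 = 28√65/65 ≈ 3.473 m/s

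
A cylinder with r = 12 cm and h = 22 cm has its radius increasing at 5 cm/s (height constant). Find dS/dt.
460π cm²/s

S = 2πrh + 2πr² (lateral + bases)
dS/dt = (2πh + 4πr)·dr/dt = (2π·22 + 4π·12)·5
= 460π cm²/s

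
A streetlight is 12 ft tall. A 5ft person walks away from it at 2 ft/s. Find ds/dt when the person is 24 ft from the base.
10/7 ft/s

By similar triangles: 12/(x+s) = 5/s
Solving: s = 5x/7
ds/dt = 5/7 · dx/dt = 5/7 · 2 = 10/7 ft/s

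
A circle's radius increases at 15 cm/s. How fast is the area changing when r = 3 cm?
90π cm²/s

A = πr²
dA/dt = 2πr · dr/dt = 2π(3)(15) = 90π cm²/s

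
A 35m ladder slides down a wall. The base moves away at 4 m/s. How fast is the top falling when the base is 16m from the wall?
64√969/969 ≈ 2.056 m/s

x² + y² = 35²
2x·dx/dt + 2y·dy/dt = 0
dy/dt = -x/y · dx/dt = -16/√969 · 4 = -64√969/969 m/s
The top is descending at 64√969/969 ≈ 2.056 m/s.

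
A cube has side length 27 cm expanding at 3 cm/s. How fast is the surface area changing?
972 cm²/s

A = 6s²
dA/dt = 12s · ds/dt = 12·27·3 = 972 cm²/s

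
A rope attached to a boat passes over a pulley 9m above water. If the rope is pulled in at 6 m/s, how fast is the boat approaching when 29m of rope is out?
87√190/190 ≈ 6.312 m/s

rope² = x² + 9²
x = √(29² - 9²) = 2√190
dx/dt = (rope/x) · d(rope)/dt = (29/(2√190)) · (-6) = -87√190/190 m/s
The boat approaches at 87√190/190 ≈ 6.312 m/s.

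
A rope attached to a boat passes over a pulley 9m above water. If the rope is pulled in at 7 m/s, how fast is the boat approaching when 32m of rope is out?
224√943/943 ≈ 7.294 m/s

rope² = x² + 9²
x = √(32² - 9²) = √943
dx/dt = (rope/x) · d(rope)/dt = (32/√943) · (-7) = -224√943/943 m/s
The boat approaches at 224√943/943 ≈ 7.294 m/s.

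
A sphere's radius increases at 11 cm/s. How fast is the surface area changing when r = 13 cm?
1144π cm²/s

S = 4πr²
dS/dt = dS/dr · dr/dt = 8πr · 11
At r = 13: dS/dt = 1144π cm²/s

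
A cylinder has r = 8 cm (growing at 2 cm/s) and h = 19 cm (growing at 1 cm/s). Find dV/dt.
672π cm³/s

V = πr²h
dV/dt = 2πrh·dr/dt + πr²·dh/dt
= 2π(8)(19)(2) + π(8)²(1)
= 672π cm³/s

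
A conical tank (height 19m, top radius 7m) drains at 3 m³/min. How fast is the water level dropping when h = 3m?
361/(147π) ≈ 0.7817 m/min

r/h = 7/19, so r = (7/19)h
V = (1/3)πr²h = (1/3)π((7/19)h)²h = (49/1083)πh³
dV/dh = (49/361)πh²
dh/dt = (dV/dt)/(dV/dh) = -3/((49/361)π·3²) = -361/(147π) m/min
The level is dropping at 361/(147π) ≈ 0.7817 m/min.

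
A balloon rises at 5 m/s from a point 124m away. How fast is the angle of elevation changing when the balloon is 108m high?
0.022929 rad/s

tan(θ) = y/124
sec²(θ) · dθ/dt = (1/124) · dy/dt
dθ/dt = cos²(θ)/124 · 5 = 124/(124² + 108²) · 5
dθ/dt = 0.022929 rad/s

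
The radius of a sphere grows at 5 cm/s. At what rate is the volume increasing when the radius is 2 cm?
80π cm³/s

V = (4/3)πr³
dV/dt = dV/dr · dr/dt = 4πr² · 5
At r = 2: dV/dt = 80π cm³/s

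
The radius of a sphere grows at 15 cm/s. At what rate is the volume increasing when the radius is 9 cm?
4860π cm³/s

V = (4/3)πr³
dV/dt = dV/dr · dr/dt = 4πr² · 15
At r = 9: dV/dt = 4860π cm³/s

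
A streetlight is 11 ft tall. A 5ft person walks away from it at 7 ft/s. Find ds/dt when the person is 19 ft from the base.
35/6 ft/s

By similar triangles: 11/(x+s) = 5/s
Solving: s = 5x/6
ds/dt = 5/6 · dx/dt = 5/6 · 7 = 35/6 ft/s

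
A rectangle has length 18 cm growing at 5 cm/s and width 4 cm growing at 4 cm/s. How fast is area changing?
92 cm²/s

A = lw
dA/dt = w·dl/dt + l·dw/dt = 4·5 + 18·4 = 92 cm²/s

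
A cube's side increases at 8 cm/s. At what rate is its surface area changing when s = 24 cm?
2304 cm²/s

A = 6s²
dA/dt = 12s · ds/dt = 12·24·8 = 2304 cm²/s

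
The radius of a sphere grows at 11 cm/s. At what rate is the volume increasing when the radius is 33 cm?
47916π cm³/s

V = (4/3)πr³
dV/dt = dV/dr · dr/dt = 4πr² · 11
At r = 33: dV/dt = 47916π cm³/s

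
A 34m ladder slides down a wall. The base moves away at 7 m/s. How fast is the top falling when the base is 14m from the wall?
49√15/60 ≈ 3.163 m/s

x² + y² = 34²
2x·dx/dt + 2y·dy/dt = 0
dy/dt = -x/y · dx/dt = -14/(8√15) · 7 = -49√15/60 m/s
The top is descending at 49√15/60 ≈ 3.163 m/s.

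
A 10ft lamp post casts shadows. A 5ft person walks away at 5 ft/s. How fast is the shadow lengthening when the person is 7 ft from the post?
5 ft/s

By similar triangles: 10/(x+s) = 5/s
Solving: s = 5x/5
ds/dt = 5/5 · dx/dt = 1 · 5 = 5 ft/s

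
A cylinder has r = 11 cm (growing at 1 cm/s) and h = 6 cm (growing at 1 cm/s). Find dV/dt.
253π cm³/s

V = πr²h
dV/dt = 2πrh·dr/dt + πr²·dh/dt
= 2π(11)(6)(1) + π(11)²(1)
= 253π cm³/s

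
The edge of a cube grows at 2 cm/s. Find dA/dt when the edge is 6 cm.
144 cm²/s

A = 6s²
dA/dt = 12s · ds/dt = 12·6·2 = 144 cm²/s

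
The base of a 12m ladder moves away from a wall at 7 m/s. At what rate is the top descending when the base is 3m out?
7√15/15 ≈ 1.807 m/s

x² + y² = 12²
2x·dx/dt + 2y·dy/dt = 0
dy/dt = -x/y · dx/dt = -3/(3√15) · 7 = -7√15/15 m/s
The top is descending at 7√15/15 ≈ 1.807 m/s.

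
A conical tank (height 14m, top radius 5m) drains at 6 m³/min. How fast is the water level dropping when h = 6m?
98/(75π) ≈ 0.4159 m/min

r/h = 5/14, so r = (5/14)h
V = (1/3)πr²h = (1/3)π((5/14)h)²h = (25/588)πh³
dV/dh = (25/196)πh²
dh/dt = (dV/dt)/(dV/dh) = -6/((25/196)π·6²) = -98/(75π) m/min
The level is dropping at 98/(75π) ≈ 0.4159 m/min.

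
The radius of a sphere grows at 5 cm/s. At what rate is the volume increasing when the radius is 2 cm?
80π cm³/s

V = (4/3)πr³
dV/dt = dV/dr · dr/dt = 4πr² · 5
At r = 2: dV/dt = 80π cm³/s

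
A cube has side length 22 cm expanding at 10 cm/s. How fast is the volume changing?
14520 cm³/s

V = s³
dV/dt = 3s² · ds/dt = 3·22²·10 = 14520 cm³/s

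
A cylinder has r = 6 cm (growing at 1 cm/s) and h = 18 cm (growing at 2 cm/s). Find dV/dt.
288π cm³/s

V = πr²h
dV/dt = 2πrh·dr/dt + πr²·dh/dt
= 2π(6)(18)(1) + π(6)²(2)
= 288π cm³/s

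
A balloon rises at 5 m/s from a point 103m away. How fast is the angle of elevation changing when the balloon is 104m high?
0.024037 rad/s

tan(θ) = y/103
sec²(θ) · dθ/dt = (1/103) · dy/dt
dθ/dt = cos²(θ)/103 · 5 = 103/(103² + 104²) · 5
dθ/dt = 0.024037 rad/s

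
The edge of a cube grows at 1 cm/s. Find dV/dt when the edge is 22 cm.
1452 cm³/s

V = s³
dV/dt = 3s² · ds/dt = 3·22²·1 = 1452 cm³/s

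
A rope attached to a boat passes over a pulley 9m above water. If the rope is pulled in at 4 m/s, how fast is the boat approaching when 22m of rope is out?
88√403/403 ≈ 4.384 m/s

rope² = x² + 9²
x = √(22² - 9²) = √403
dx/dt = (rope/x) · d(rope)/dt = (22/√403) · (-4) = -88√403/403 m/s
The boat approaches at 88√403/403 ≈ 4.384 m/s.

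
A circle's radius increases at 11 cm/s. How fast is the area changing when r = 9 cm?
198π cm²/s

A = πr²
dA/dt = 2πr · dr/dt = 2π(9)(11) = 198π cm²/s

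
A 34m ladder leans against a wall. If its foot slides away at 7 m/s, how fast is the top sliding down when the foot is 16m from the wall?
56/15 ≈ 3.733 m/s

x² + y² = 34²
2x·dx/dt + 2y·dy/dt = 0
dy/dt = -x/y · dx/dt = -16/30 · 7 = -56/15 m/s
The top is descending at 56/15 ≈ 3.733 m/s.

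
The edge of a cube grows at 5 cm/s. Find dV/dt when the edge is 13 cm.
2535 cm³/s

V = s³
dV/dt = 3s² · ds/dt = 3·13²·5 = 2535 cm³/s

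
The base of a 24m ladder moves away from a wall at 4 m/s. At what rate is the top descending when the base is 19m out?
76√215/215 ≈ 5.183 m/s

x² + y² = 24²
2x·dx/dt + 2y·dy/dt = 0
dy/dt = -x/y · dx/dt = -19/√215 · 4 = -76√215/215 m/s
The top is descending at 76√215/215 ≈ 5.183 m/s.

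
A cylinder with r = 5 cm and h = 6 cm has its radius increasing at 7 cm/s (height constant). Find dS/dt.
224π cm²/s

S = 2πrh + 2πr² (lateral + bases)
dS/dt = (2πh + 4πr)·dr/dt = (2π·6 + 4π·5)·7
= 224π cm²/s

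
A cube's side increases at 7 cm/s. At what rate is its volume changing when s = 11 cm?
2541 cm³/s

V = s³
dV/dt = 3s² · ds/dt = 3·11²·7 = 2541 cm³/s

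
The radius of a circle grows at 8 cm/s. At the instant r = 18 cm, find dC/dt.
16π cm/s

C = 2πr
dC/dt = 2π · dr/dt = 2π · 8 = 16π cm/s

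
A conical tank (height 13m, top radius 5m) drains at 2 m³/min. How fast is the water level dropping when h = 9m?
338/(2025π) ≈ 0.05313 m/min

r/h = 5/13, so r = (5/13)h
V = (1/3)πr²h = (1/3)π((5/13)h)²h = (25/507)πh³
dV/dh = (25/169)πh²
dh/dt = (dV/dt)/(dV/dh) = -2/((25/169)π·9²) = -338/(2025π) m/min
The level is dropping at 338/(2025π) ≈ 0.05313 m/min.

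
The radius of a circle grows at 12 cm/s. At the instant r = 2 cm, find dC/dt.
24π cm/s

C = 2πr
dC/dt = 2π · dr/dt = 2π · 12 = 24π cm/s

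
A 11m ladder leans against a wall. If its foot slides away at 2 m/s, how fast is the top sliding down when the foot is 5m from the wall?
5√6/12 ≈ 1.021 m/s

x² + y² = 11²
2x·dx/dt + 2y·dy/dt = 0
dy/dt = -x/y · dx/dt = -5/(4√6) · 2 = -5√6/12 m/s
The top is descending at 5√6/12 ≈ 1.021 m/s.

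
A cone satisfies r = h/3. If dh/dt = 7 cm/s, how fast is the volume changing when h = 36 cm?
1008π cm³/s

V = (1/3)π(h/3)²h = πh³/27
dV/dt = πh²/9 · 7
At h = 36: dV/dt = 1008π cm³/s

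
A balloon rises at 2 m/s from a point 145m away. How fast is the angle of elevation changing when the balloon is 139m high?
0.007188 rad/s

tan(θ) = y/145
sec²(θ) · dθ/dt = (1/145) · dy/dt
dθ/dt = cos²(θ)/145 · 2 = 145/(145² + 139²) · 2
dθ/dt = 0.007188 rad/s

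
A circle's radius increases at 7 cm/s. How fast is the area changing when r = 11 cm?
154π cm²/s

A = πr²
dA/dt = 2πr · dr/dt = 2π(11)(7) = 154π cm²/s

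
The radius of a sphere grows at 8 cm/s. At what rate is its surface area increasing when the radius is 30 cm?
1920π cm²/s

S = 4πr²
dS/dt = dS/dr · dr/dt = 8πr · 8
At r = 30: dS/dt = 1920π cm²/s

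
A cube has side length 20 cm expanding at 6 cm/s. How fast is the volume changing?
7200 cm³/s

V = s³
dV/dt = 3s² · ds/dt = 3·20²·6 = 7200 cm³/s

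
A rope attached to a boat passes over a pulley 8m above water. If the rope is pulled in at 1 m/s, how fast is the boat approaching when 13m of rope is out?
13√105/105 ≈ 1.269 m/s

rope² = x² + 8²
x = √(13² - 8²) = √105
dx/dt = (rope/x) · d(rope)/dt = (13/√105) · (-1) = -13√105/105 m/s
The boat approaches at 13√105/105 ≈ 1.269 m/s.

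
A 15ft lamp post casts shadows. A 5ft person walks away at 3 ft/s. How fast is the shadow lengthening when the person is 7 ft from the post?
3/2 ft/s

By similar triangles: 15/(x+s) = 5/s
Solving: s = 5x/10
ds/dt = 5/10 · dx/dt = 1/2 · 3 = 3/2 ft/s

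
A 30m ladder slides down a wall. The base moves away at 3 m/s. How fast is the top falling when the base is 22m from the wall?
33√26/52 ≈ 3.236 m/s

x² + y² = 30²
2x·dx/dt + 2y·dy/dt = 0
dy/dt = -x/y · dx/dt = -22/(4√26) · 3 = -33√26/52 m/s
The top is descending at 33√26/52 ≈ 3.236 m/s.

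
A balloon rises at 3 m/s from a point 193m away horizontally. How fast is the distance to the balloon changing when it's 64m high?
192√41345/41345 ≈ 0.9443 m/s

z² = 193² + y²
z = √(193² + 64²) = √41345
dz/dt = y/z · dy/dt = 64/√41345 · 3 = 192√41345/41345 ≈ 0.9443 m/s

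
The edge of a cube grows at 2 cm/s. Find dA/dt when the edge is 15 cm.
360 cm²/s

A = 6s²
dA/dt = 12s · ds/dt = 12·15·2 = 360 cm²/s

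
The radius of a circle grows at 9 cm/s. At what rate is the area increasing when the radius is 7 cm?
126π cm²/s

A = πr²
dA/dt = 2πr · dr/dt = 2π(7)(9) = 126π cm²/s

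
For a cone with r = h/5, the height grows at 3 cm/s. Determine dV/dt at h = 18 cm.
972π/25 cm³/s

V = (1/3)π(h/5)²h = πh³/75
dV/dt = πh²/25 · 3
At h = 18: dV/dt = 972π/25 cm³/s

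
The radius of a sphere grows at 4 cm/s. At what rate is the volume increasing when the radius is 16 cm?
4096π cm³/s

V = (4/3)πr³
dV/dt = dV/dr · dr/dt = 4πr² · 4
At r = 16: dV/dt = 4096π cm³/s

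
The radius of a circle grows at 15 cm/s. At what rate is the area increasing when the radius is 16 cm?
480π cm²/s

A = πr²
dA/dt = 2πr · dr/dt = 2π(16)(15) = 480π cm²/s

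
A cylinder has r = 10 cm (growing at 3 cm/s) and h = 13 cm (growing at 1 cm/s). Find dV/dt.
880π cm³/s

V = πr²h
dV/dt = 2πrh·dr/dt + πr²·dh/dt
= 2π(10)(13)(3) + π(10)²(1)
= 880π cm³/s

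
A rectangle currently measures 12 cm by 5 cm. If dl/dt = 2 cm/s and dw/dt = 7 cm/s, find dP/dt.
18 cm/s

P = 2(l + w)
dP/dt = 2(dl/dt + dw/dt) = 2(2 + 7) = 18 cm/s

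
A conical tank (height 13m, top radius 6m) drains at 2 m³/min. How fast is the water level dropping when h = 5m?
169/(450π) ≈ 0.1195 m/min

r/h = 6/13, so r = (6/13)h
V = (1/3)πr²h = (1/3)π((6/13)h)²h = (12/169)πh³
dV/dh = (36/169)πh²
dh/dt = (dV/dt)/(dV/dh) = -2/((36/169)π·5²) = -169/(450π) m/min
The level is dropping at 169/(450π) ≈ 0.1195 m/min.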